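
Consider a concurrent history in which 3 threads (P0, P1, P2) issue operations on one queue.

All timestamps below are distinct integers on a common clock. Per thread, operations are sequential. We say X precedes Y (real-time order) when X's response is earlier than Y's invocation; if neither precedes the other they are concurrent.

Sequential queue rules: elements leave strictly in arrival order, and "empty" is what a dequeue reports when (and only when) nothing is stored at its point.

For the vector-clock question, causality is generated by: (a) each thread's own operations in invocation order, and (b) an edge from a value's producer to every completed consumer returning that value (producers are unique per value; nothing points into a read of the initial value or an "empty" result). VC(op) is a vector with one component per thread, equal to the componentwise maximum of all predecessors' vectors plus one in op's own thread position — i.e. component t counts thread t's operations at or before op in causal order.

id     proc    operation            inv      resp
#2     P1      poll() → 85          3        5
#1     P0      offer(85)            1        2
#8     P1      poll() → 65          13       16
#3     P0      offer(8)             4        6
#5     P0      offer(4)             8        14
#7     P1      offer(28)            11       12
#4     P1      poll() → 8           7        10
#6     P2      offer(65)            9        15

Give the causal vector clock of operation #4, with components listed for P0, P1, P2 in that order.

#6, invoked 9, has no incoming edges; only P2's bump applies → (0, 0, 1)
#1, invoked 1, has no incoming edges; only P0's bump applies → (1, 0, 0)
#2, invoked 3, takes VC(#1)=(1, 0, 0) under max, adds 1 for P1 → (1, 1, 0)
#3, invoked 4, takes VC(#1)=(1, 0, 0) under max, adds 1 for P0 → (2, 0, 0)
#5, invoked 8, takes VC(#3)=(2, 0, 0) under max, adds 1 for P0 → (3, 0, 0)
#4, invoked 7, takes VC(#2)=(1, 1, 0), VC(#3)=(2, 0, 0) under max, adds 1 for P1 → (2, 2, 0)
#7, invoked 11, takes VC(#4)=(2, 2, 0) under max, adds 1 for P1 → (2, 3, 0)
#8, invoked 13, takes VC(#6)=(0, 0, 1), VC(#7)=(2, 3, 0) under max, adds 1 for P1 → (2, 4, 1)
target: VC(#4) = (2, 2, 0)

(2, 2, 0)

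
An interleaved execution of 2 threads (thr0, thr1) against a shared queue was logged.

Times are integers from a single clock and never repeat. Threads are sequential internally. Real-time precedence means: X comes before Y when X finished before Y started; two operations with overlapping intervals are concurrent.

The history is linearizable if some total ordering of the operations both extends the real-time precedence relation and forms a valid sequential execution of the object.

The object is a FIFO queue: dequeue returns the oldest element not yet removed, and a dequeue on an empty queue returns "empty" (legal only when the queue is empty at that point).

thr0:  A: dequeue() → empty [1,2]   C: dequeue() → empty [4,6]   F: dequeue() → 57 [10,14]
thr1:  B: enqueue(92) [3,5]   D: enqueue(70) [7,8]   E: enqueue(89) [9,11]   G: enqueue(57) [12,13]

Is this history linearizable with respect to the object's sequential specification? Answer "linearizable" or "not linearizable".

not linearizable

through event 13 a valid linearization exists; event 14 (F responding at time 14) ends that
checked exhaustively: 6 real-time-consistent orders of 7 completed operations, zero legal queue replays
sample order A, B, C, D, E, F, G stalls at step 3 — C dequeue() → empty has no legal effect
sample order A, B, C, D, E, G, F stalls at step 3 — C dequeue() → empty has no legal effect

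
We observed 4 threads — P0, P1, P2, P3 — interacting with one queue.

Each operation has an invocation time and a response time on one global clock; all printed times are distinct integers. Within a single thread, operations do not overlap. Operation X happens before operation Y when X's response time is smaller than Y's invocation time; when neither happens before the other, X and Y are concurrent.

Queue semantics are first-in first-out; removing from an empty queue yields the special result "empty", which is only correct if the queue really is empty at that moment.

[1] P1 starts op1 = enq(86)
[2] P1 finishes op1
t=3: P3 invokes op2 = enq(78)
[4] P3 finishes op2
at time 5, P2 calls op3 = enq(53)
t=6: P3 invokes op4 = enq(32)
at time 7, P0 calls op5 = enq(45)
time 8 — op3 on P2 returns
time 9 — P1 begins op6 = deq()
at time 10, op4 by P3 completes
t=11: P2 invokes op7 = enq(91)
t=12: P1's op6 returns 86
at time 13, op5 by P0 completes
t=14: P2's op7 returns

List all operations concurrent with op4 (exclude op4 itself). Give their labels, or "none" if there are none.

op4 spans [6,10]; an op avoiding the whole window 6..10 is ordered, any other is concurrent
op1 [1,2]: before
op2 [3,4]: before
op3 [5,8]: concurrent
op5 [7,13]: concurrent
op6 [9,12]: concurrent
op7 [11,14]: after

op3, op5, op6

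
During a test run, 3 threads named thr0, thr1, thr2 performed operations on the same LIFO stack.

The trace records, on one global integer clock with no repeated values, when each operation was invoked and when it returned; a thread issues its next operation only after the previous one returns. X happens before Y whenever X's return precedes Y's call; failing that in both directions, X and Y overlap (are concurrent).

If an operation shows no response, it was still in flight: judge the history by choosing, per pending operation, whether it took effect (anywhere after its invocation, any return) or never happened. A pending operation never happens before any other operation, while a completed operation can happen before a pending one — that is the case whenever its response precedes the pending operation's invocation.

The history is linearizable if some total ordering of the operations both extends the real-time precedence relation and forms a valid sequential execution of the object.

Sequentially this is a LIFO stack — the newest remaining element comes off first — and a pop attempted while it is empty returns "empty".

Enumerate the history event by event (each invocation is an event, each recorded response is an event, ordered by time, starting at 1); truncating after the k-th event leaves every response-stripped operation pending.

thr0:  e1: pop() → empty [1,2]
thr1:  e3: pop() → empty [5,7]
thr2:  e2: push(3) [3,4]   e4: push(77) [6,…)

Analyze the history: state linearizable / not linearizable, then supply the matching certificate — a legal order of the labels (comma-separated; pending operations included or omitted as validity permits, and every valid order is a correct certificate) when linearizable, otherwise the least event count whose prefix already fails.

cut after 6 events: linearizable; cut after 7 events (e3 responds, time 7): not linearizable
exactly one order of the 3 completed ops respects real time; the LIFO stack replay fails
include/drop combinations of the 1 pending operation (e4) were all tried; none helps
sample order e1, e2, e3 (pending dropped) stalls at step 3 — e3 pop() → empty has no legal effect

not linearizable — minimal violating prefix: 7 events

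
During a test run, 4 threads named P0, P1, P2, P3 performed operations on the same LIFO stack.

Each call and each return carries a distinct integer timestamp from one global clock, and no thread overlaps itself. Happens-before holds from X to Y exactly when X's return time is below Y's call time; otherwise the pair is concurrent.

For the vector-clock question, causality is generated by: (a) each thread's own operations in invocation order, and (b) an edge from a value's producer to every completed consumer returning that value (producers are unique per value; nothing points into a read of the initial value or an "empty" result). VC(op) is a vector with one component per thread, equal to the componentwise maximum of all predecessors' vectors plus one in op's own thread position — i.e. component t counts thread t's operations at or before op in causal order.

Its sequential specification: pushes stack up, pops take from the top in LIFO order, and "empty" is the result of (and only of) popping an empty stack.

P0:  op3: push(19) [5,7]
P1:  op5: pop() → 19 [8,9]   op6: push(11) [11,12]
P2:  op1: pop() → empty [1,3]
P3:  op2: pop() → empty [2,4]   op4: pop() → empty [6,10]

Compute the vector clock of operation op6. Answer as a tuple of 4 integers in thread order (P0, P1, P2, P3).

VC(op2, invoked at 2): no causal predecessors; +1 on P3 → (0, 0, 0, 1)
VC(op1, invoked at 1): no causal predecessors; +1 on P2 → (0, 0, 1, 0)
VC(op3, invoked at 5): no causal predecessors; +1 on P0 → (1, 0, 0, 0)
VC(op4, invoked at 6): max of VC(op2)=(0, 0, 0, 1), then +1 on thread P3 → (0, 0, 0, 2)
VC(op5, invoked at 8): max of VC(op3)=(1, 0, 0, 0), then +1 on thread P1 → (1, 1, 0, 0)
VC(op6, invoked at 11): max of VC(op5)=(1, 1, 0, 0), then +1 on thread P1 → (1, 2, 0, 0)
target: VC(op6) = (1, 2, 0, 0)

(1, 2, 0, 0)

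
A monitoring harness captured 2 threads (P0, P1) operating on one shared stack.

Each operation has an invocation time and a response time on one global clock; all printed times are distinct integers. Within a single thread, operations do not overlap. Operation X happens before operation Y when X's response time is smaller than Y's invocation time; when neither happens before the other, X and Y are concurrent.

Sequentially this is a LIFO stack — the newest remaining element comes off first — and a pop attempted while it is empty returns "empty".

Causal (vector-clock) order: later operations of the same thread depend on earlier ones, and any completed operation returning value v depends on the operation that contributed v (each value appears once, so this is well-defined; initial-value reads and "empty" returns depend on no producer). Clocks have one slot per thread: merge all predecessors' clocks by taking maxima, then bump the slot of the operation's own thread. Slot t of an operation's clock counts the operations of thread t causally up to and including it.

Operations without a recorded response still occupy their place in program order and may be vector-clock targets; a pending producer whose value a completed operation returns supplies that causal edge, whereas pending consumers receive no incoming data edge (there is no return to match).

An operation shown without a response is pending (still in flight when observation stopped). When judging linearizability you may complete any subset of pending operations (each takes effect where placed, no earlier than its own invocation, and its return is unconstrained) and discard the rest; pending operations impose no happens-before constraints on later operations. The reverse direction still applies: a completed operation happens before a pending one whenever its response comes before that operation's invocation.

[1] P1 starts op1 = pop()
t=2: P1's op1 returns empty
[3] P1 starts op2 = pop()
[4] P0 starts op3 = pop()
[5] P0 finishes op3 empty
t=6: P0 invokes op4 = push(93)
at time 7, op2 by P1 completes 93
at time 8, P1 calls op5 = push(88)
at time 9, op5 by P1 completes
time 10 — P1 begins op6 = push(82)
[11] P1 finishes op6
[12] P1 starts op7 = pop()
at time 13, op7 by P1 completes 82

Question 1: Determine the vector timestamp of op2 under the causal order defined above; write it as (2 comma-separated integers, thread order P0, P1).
Answer: (2, 2)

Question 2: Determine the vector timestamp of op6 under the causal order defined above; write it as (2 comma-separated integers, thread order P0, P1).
Answer: (2, 4)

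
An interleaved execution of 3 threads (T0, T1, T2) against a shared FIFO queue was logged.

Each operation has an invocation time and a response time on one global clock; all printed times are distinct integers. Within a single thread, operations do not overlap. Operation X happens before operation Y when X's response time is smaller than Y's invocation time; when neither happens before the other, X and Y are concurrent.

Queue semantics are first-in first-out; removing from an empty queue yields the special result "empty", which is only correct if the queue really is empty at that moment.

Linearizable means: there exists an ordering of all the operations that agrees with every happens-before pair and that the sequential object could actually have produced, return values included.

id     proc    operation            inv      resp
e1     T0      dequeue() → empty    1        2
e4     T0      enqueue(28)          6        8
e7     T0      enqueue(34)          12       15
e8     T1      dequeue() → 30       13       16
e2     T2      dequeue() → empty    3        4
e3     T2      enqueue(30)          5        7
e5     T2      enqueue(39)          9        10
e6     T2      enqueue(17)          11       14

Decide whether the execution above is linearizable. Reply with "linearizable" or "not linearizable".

witness order: e1, e2, e3, e4, e5, e6, e7, e8
after step 1 (e1 dequeue() → empty): queue <>
after step 2 (e2 dequeue() → empty): queue <>
after step 3 (e3 enqueue(30)): queue <30>
after step 4 (e4 enqueue(28)): queue <30,28>
after step 5 (e5 enqueue(39)): queue <30,28,39>
after step 6 (e6 enqueue(17)): queue <30,28,39,17>
after step 7 (e7 enqueue(34)): queue <30,28,39,17,34>
after step 8 (e8 dequeue() → 30): queue <28,39,17,34>

linearizable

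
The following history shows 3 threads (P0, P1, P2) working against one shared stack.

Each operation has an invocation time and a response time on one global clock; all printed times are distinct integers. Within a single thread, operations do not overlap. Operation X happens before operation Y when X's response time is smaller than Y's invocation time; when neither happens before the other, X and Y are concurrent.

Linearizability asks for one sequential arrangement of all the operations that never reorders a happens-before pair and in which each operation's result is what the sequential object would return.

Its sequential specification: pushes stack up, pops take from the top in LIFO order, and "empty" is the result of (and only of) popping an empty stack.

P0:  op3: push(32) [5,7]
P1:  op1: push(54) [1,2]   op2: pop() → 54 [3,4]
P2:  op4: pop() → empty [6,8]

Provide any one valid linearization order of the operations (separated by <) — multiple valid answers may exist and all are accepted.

op1 < op2 < op4 < op3

step 1: op1 push(54) — stack <54>
step 2: op2 pop() → 54 — stack <>
step 3: op4 pop() → empty — stack <>
step 4: op3 push(32) — stack <32>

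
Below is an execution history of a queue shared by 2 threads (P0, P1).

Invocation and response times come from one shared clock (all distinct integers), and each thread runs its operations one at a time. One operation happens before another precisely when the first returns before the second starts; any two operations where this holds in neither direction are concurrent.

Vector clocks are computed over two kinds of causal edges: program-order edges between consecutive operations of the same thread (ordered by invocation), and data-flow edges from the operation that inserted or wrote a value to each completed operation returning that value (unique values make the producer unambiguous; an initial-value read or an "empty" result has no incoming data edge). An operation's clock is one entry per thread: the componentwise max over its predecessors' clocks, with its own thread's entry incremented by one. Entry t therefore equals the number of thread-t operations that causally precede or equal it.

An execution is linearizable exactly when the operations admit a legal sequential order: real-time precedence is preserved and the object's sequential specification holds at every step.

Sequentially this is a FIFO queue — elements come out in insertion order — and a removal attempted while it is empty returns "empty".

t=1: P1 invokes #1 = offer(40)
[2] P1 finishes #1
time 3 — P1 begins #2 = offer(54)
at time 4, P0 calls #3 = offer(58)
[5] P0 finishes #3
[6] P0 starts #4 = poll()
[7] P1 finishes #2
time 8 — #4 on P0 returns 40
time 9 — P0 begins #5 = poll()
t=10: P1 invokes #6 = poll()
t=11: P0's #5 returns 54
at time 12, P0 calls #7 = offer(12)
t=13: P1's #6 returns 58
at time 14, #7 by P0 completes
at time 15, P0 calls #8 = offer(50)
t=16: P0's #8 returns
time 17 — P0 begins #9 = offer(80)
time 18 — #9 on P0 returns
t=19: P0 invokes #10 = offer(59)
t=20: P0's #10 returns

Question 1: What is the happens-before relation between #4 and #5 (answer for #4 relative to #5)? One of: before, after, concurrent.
Answer: before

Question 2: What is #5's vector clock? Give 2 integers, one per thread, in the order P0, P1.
Answer: (3, 2)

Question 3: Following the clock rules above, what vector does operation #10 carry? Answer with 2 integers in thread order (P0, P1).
Answer: (7, 2)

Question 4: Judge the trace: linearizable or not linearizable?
one valid linearization: #1, #2, #3, #4, #5, #6, #7, #8, #9, #10
1. #1 offer(40), leaving queue <40>
2. #2 offer(54), leaving queue <40,54>
3. #3 offer(58), leaving queue <40,54,58>
4. #4 poll() → 40, leaving queue <54,58>
5. #5 poll() → 54, leaving queue <58>
6. #6 poll() → 58, leaving queue <>
7. #7 offer(12), leaving queue <12>
8. #8 offer(50), leaving queue <12,50>
9. #9 offer(80), leaving queue <12,50,80>
10. #10 offer(59), leaving queue <12,50,80,59>

linearizable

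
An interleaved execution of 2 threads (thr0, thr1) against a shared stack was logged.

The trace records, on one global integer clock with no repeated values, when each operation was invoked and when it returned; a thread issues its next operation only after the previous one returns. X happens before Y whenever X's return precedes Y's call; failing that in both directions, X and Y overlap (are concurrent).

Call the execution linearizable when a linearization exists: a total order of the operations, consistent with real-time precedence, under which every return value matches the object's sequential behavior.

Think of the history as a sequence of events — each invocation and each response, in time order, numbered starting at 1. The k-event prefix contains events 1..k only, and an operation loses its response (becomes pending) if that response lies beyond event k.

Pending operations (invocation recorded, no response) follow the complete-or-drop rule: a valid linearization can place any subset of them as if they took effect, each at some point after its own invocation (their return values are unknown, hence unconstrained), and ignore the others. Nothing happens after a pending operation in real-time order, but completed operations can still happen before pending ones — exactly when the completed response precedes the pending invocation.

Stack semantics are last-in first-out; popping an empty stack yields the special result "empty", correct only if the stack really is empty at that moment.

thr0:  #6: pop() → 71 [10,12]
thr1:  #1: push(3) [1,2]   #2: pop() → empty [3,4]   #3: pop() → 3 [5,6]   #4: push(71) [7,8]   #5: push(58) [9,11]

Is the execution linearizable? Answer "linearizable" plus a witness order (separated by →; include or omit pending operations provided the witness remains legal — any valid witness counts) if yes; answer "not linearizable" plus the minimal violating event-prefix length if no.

cut after 3 events: linearizable; cut after 4 events (#2 responds, time 4): not linearizable
the completed operations (2 total) allow one real-time order; the stack replay rejects it
take #1, #2: step 2 already fails, because #2 pop() → empty cannot occur there

not linearizable — minimal violating prefix: 4 events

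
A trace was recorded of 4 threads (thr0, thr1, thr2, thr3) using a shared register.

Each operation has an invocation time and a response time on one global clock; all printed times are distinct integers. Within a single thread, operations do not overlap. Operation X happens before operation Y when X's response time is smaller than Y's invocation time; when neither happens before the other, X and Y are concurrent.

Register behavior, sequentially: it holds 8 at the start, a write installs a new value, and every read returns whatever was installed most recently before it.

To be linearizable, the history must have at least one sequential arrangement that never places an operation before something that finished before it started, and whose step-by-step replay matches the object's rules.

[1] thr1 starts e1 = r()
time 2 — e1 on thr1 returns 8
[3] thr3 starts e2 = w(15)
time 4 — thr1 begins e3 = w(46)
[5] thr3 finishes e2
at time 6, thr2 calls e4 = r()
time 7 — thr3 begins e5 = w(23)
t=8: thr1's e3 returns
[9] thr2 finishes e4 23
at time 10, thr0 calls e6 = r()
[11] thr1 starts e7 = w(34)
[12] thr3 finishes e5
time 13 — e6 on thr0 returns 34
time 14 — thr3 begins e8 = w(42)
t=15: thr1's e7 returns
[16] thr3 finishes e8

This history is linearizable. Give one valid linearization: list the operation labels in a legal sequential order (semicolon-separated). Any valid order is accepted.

e1; e2; e3; e5; e4; e7; e6; e8

after step 1 (e1 r() → 8): value 8
after step 2 (e2 w(15)): value 15
after step 3 (e3 w(46)): value 46
after step 4 (e5 w(23)): value 23
after step 5 (e4 r() → 23): value 23
after step 6 (e7 w(34)): value 34
after step 7 (e6 r() → 34): value 34
after step 8 (e8 w(42)): value 42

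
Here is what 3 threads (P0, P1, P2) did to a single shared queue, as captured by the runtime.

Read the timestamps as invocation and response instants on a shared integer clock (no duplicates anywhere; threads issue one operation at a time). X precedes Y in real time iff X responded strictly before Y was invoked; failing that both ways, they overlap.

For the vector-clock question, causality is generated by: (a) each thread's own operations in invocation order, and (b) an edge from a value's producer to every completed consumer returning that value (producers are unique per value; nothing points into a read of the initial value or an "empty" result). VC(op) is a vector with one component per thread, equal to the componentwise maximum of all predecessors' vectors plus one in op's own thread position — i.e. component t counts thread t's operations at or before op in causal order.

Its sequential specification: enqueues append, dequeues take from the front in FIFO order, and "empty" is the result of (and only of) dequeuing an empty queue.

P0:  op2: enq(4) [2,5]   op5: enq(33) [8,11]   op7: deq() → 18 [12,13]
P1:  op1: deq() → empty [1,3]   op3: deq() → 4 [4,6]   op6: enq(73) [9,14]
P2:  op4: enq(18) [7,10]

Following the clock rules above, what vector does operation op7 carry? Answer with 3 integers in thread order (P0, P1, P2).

(3, 0, 1)

op4 (invocation 7): nothing precedes it; P2's component alone gives (0, 0, 1)
op1 (invocation 1): nothing precedes it; P1's component alone gives (0, 1, 0)
op2 (invocation 2): nothing precedes it; P0's component alone gives (1, 0, 0)
invoked at 8, op5 merges VC(op2)=(1, 0, 0) and bumps P0's slot → (2, 0, 0)
invoked at 4, op3 merges VC(op1)=(0, 1, 0), VC(op2)=(1, 0, 0) and bumps P1's slot → (1, 2, 0)
invoked at 9, op6 merges VC(op3)=(1, 2, 0) and bumps P1's slot → (1, 3, 0)
invoked at 12, op7 merges VC(op4)=(0, 0, 1), VC(op5)=(2, 0, 0) and bumps P0's slot → (3, 0, 1)
target: VC(op7) = (3, 0, 1)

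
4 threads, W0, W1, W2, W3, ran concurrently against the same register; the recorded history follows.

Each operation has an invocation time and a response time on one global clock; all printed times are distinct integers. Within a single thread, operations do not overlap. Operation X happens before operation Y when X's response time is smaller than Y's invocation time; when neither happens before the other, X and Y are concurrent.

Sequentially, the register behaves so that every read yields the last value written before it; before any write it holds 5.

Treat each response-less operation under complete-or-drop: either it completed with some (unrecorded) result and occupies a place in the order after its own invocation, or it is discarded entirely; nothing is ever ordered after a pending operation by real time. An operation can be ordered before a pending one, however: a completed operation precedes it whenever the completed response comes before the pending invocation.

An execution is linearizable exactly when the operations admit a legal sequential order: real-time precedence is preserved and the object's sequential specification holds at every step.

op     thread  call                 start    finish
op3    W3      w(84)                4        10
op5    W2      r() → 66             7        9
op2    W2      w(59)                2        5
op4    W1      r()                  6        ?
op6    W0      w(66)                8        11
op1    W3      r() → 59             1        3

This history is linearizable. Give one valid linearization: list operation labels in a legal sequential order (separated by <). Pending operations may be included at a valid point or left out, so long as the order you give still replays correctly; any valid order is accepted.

step 1: op2 w(59) — value 59
step 2: op1 r() → 59 — value 59
step 3: op3 w(84) — value 84
step 4: op4 r() (pending, included) — value 84
step 5: op6 w(66) — value 66
step 6: op5 r() → 66 — value 66

op2 < op1 < op3 < op4 < op6 < op5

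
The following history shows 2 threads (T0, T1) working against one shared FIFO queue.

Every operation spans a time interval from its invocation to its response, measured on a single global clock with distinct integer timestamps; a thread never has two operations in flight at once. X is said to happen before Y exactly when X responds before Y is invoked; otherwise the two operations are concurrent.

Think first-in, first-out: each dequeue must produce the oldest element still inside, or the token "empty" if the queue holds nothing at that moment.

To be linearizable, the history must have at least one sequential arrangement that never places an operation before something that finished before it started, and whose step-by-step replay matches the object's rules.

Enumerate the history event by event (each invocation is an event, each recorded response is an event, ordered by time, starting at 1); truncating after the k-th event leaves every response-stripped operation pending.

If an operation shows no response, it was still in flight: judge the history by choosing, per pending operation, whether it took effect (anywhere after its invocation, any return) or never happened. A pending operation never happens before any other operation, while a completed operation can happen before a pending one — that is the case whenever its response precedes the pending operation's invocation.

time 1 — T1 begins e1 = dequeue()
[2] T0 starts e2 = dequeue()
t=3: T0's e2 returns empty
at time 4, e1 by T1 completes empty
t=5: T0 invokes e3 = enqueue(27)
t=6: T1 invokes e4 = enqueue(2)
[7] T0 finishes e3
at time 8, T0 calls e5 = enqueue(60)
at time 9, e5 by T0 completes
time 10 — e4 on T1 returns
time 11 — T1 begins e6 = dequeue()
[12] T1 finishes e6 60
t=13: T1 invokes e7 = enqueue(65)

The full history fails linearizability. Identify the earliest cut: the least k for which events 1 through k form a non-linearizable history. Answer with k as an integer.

12

events 1..11 are linearizable, e.g. via e1, e2, e3, e4, e5:
1. e1 dequeue() → empty, leaving queue <>
2. e2 dequeue() → empty, leaving queue <>
3. e3 enqueue(27), leaving queue <27>
4. e4 enqueue(2), leaving queue <27,2>
5. e5 enqueue(60), leaving queue <27,2,60>
at event 12 (e6's time-12 response) nothing linearizes any more
for example e1, e2, e3, e4, e5, e6 fails at step 6: e6 dequeue() → 60 is not legal there
for example e1, e2, e3, e5, e4, e6 fails at step 6: e6 dequeue() → 60 is not legal there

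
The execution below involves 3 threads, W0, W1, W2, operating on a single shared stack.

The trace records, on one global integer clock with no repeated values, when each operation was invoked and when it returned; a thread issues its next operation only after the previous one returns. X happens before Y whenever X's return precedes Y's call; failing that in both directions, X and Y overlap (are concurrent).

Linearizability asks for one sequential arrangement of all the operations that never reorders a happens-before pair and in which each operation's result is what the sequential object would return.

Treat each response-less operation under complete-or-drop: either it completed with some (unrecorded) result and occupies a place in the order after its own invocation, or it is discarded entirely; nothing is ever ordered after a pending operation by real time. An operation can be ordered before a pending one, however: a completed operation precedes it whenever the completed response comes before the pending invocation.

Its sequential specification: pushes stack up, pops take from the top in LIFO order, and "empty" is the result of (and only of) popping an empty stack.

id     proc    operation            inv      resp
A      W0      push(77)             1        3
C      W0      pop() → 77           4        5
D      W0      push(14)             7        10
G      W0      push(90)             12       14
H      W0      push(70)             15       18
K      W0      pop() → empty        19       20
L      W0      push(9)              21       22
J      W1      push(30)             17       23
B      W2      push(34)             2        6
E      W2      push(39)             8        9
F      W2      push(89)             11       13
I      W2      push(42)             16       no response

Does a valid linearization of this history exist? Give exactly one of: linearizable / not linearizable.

the violation lands at event 20, K's response at time 20: events 1..19 linearize, events 1..20 do not
all 12 real-time-respecting orders fail — 9 completed stack operations, no legal replay
no completion choice of the 2 pending operations (I, J) rescues it — every subset was tried
for example A, B, C, D, E, F, G, H, K (pending dropped) fails at step 3: C pop() → 77 is not legal there
for example A, B, C, D, E, G, F, H, K (pending dropped) fails at step 3: C pop() → 77 is not legal there

not linearizable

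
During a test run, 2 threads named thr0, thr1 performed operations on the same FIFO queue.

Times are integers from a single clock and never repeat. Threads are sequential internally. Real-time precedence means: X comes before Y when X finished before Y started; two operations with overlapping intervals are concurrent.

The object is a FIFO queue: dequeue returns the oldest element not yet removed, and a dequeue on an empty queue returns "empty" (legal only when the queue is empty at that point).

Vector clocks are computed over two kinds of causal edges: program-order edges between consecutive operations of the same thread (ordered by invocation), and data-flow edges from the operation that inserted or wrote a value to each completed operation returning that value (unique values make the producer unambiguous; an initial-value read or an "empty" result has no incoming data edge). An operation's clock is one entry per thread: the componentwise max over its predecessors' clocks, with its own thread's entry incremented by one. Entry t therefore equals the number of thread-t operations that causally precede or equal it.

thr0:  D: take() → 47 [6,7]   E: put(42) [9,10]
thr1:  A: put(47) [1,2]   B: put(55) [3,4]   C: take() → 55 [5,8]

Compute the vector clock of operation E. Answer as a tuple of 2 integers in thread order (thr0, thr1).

A (invocation 1): nothing precedes it; thr1's component alone gives (0, 1)
from VC(A)=(0, 1), B (invoked 3) maxes components and bumps thr1 → (0, 2)
from VC(A)=(0, 1), D (invoked 6) maxes components and bumps thr0 → (1, 1)
from VC(B)=(0, 2), C (invoked 5) maxes components and bumps thr1 → (0, 3)
from VC(D)=(1, 1), E (invoked 9) maxes components and bumps thr0 → (2, 1)
target: VC(E) = (2, 1)

(2, 1)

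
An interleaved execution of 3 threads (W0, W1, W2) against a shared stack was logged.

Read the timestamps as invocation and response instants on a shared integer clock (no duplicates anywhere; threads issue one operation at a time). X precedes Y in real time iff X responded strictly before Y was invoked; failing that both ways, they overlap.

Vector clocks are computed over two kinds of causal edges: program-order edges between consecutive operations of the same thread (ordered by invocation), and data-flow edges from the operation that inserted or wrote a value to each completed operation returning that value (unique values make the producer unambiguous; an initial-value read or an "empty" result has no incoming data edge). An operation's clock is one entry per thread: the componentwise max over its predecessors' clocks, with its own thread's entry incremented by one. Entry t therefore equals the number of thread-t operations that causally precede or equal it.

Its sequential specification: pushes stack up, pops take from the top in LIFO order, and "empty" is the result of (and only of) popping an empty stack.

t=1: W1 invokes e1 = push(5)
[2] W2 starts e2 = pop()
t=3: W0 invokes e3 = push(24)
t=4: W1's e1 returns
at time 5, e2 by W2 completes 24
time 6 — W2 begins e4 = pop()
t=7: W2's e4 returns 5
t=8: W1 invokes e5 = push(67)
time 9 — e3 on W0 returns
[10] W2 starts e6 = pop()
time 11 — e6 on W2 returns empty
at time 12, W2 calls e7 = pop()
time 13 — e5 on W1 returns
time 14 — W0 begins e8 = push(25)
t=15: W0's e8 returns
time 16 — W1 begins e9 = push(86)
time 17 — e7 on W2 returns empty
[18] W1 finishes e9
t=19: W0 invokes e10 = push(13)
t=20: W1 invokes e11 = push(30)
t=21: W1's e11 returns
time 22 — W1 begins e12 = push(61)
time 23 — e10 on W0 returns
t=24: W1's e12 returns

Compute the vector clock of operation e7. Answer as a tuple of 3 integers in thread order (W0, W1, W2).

(1, 1, 4)

e1 (invocation 1): nothing precedes it; W1's component alone gives (0, 1, 0)
e3 (invocation 3): nothing precedes it; W0's component alone gives (1, 0, 0)
merge at e5 (invoked 8): VC(e1)=(0, 1, 0), own-thread bump on W1 → (0, 2, 0)
merge at e2 (invoked 2): VC(e3)=(1, 0, 0), own-thread bump on W2 → (1, 0, 1)
merge at e8 (invoked 14): VC(e3)=(1, 0, 0), own-thread bump on W0 → (2, 0, 0)
merge at e9 (invoked 16): VC(e5)=(0, 2, 0), own-thread bump on W1 → (0, 3, 0)
merge at e10 (invoked 19): VC(e8)=(2, 0, 0), own-thread bump on W0 → (3, 0, 0)
merge at e11 (invoked 20): VC(e9)=(0, 3, 0), own-thread bump on W1 → (0, 4, 0)
merge at e4 (invoked 6): VC(e1)=(0, 1, 0), VC(e2)=(1, 0, 1), own-thread bump on W2 → (1, 1, 2)
merge at e12 (invoked 22): VC(e11)=(0, 4, 0), own-thread bump on W1 → (0, 5, 0)
merge at e6 (invoked 10): VC(e4)=(1, 1, 2), own-thread bump on W2 → (1, 1, 3)
merge at e7 (invoked 12): VC(e6)=(1, 1, 3), own-thread bump on W2 → (1, 1, 4)
target: VC(e7) = (1, 1, 4)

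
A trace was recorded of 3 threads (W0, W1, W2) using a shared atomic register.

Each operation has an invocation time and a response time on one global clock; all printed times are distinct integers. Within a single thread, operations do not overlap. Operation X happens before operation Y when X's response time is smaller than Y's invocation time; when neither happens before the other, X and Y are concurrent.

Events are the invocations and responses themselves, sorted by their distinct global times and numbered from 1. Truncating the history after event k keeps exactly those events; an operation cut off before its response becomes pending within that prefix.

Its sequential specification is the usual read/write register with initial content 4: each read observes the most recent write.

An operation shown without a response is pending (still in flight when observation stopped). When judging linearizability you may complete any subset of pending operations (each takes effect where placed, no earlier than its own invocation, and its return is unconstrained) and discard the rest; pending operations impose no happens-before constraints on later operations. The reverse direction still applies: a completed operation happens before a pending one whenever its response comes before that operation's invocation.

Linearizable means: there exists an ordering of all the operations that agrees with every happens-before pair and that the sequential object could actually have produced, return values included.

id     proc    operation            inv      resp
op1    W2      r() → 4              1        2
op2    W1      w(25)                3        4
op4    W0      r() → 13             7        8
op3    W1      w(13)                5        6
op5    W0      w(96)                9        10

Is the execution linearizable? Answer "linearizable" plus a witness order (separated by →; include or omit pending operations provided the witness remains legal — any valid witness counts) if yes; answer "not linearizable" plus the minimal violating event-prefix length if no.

1. op1 r() → 4, leaving value 4
2. op2 w(25), leaving value 25
3. op3 w(13), leaving value 13
4. op4 r() → 13, leaving value 13
5. op5 w(96), leaving value 96

linearizable — witness: op1 → op2 → op3 → op4 → op5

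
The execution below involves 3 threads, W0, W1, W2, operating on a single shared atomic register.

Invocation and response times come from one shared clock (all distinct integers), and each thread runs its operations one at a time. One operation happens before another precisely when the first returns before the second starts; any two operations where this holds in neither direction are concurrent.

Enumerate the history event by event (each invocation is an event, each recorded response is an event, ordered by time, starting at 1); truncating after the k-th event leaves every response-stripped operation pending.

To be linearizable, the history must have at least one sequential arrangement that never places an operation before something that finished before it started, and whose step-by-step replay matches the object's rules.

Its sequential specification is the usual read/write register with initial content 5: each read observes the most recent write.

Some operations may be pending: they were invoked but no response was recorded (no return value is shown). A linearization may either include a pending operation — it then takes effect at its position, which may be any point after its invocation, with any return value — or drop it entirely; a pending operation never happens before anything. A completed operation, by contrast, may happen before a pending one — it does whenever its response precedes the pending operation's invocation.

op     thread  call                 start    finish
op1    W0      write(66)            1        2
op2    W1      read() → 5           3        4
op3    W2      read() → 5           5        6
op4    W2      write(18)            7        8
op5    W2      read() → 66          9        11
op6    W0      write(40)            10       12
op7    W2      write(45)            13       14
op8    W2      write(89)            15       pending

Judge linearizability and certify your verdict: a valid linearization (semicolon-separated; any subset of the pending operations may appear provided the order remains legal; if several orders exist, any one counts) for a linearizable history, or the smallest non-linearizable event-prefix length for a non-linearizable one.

events 1..3 are fine; event 4 — the response of op2 at time 4 — makes the prefix non-linearizable
a single order respects real time; the 2 completed atomic register operations fail replay along it
e.g. op1, op2: illegal at step 2, since op2 read() → 5 cannot apply there

not linearizable — minimal violating prefix: 4 events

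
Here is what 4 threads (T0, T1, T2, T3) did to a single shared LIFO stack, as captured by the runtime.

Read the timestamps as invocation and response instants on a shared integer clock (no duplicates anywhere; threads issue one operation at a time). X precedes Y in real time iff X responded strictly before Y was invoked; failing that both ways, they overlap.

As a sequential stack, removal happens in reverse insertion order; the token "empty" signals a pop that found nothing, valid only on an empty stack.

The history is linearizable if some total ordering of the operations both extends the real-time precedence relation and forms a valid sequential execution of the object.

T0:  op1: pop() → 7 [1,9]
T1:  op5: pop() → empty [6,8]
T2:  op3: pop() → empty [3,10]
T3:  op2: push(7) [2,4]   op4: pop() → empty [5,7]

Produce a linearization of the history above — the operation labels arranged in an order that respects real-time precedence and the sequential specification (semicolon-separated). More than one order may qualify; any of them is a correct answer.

step 1: op2 push(7) — stack <7>
step 2: op1 pop() → 7 — stack <>
step 3: op3 pop() → empty — stack <>
step 4: op4 pop() → empty — stack <>
step 5: op5 pop() → empty — stack <>

op2; op1; op3; op4; op5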